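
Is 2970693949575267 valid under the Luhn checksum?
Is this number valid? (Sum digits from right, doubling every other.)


Luhn sum = 83
83 mod 10 = 3

Invalid (Luhn sum mod 10 = 3)


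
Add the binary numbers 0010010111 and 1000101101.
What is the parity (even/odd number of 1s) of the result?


0010010111 = 151
1000101101 = 557
Sum = 708 = 1011000100
1s count = 4

even parity (4 ones in 1011000100)


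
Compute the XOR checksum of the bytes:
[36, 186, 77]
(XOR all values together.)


XOR chain: 36 ^ 186 ^ 77 = 211

211


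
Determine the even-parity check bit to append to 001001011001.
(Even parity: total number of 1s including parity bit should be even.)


Number of 1s in data: 5
Parity bit: 1

1


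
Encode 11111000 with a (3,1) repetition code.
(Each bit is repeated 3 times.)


Each bit -> 3 copies

111111111111111000000000


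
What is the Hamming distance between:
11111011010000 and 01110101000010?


XOR: 10001110010010
Count of 1s: 6

6


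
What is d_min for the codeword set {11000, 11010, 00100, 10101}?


Comparing all pairs, minimum distance: 1
Can detect 0 errors, correct 0 errors

1


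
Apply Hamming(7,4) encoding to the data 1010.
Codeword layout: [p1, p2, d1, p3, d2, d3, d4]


Parity bits: p1=1, p2=0, p3=1

1011010


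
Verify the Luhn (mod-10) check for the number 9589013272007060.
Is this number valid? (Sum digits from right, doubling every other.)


Luhn sum = 54
54 mod 10 = 4

Invalid (Luhn sum mod 10 = 4)


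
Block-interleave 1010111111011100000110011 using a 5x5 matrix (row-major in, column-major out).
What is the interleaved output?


Matrix:
  10101
  11111
  01110
  00001
  10011
Read columns: 1100101100111000110111011

1100101100111000110111011


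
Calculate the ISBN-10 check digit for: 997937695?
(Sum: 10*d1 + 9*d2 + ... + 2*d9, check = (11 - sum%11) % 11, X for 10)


Weighted sum: 404
404 mod 11 = 8

Check digit: 3


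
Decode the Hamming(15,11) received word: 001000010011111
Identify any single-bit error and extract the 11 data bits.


Syndrome = 0: no error detected

Data: 10000011111 (no errors)


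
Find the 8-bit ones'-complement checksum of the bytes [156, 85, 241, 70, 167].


Sum = 719 mod 256 = 207
Complement = 48

48


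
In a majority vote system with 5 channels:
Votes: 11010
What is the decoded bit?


Ones: 3 out of 5
Threshold: 3

1 (3/5 voted 1)


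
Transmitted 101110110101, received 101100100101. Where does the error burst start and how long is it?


XOR: 000010010000

Burst at position 4, length 4


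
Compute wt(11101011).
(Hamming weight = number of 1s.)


Counting 1s in 11101011

6


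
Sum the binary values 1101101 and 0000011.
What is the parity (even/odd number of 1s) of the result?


1101101 = 109
0000011 = 3
Sum = 112 = 1110000
1s count = 3

odd parity (3 ones in 1110000)


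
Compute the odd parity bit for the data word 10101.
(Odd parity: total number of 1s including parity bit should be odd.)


Number of 1s in data: 3
Parity bit: 0

0


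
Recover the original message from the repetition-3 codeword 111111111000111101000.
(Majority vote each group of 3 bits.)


Groups: 111, 111, 111, 000, 111, 101, 000
Majority votes: 1110110

1110110


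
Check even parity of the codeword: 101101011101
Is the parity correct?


Number of 1s: 8

Yes, parity is correct (8 ones)


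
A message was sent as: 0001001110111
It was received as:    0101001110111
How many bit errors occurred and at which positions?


XOR: 0100000000000

1 error(s) at position(s): 1


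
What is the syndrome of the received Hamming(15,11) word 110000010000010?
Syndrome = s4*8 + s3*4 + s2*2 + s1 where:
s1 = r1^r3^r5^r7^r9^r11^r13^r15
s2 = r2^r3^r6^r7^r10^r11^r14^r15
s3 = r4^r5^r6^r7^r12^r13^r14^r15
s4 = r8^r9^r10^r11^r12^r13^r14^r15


s1=1, s2=0, s3=1, s4=0

Syndrome = 5 (error at position 5)


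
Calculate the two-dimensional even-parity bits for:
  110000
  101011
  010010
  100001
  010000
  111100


Row parities: 000010
Column parities: 000100

Row P: 000010, Col P: 000100, Corner: 1


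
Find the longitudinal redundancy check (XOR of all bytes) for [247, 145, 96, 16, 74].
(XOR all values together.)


XOR chain: 247 ^ 145 ^ 96 ^ 16 ^ 74 = 92

92


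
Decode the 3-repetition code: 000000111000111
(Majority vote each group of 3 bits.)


Groups: 000, 000, 111, 000, 111
Majority votes: 00101

00101


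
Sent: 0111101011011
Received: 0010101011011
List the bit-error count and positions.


XOR: 0101000000000

2 error(s) at position(s): 1, 3


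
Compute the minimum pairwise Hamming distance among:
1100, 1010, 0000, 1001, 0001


Comparing all pairs, minimum distance: 1
Can detect 0 errors, correct 0 errors

1


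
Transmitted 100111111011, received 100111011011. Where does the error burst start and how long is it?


XOR: 000000100000

Burst at position 6, length 1


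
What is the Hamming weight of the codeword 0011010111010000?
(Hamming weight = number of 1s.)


Counting 1s in 0011010111010000

7


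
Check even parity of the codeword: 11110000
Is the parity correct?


Number of 1s: 4

Yes, parity is correct (4 ones)


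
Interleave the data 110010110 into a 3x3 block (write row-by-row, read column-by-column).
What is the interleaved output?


Matrix:
  110
  010
  110
Read columns: 101111000

101111000


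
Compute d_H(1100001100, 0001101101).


XOR: 1101100001
Count of 1s: 5

5


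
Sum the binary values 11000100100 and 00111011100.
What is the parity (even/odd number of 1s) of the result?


11000100100 = 1572
00111011100 = 476
Sum = 2048 = 100000000000
1s count = 1

odd parity (1 ones in 100000000000)


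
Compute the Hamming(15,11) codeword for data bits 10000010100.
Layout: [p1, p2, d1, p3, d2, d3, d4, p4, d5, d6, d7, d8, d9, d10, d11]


Parity bits: p1=1, p2=0, p3=1, p4=0

101100000010100


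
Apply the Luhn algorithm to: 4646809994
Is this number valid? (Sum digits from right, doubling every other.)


Luhn sum = 66
66 mod 10 = 6

Invalid (Luhn sum mod 10 = 6)


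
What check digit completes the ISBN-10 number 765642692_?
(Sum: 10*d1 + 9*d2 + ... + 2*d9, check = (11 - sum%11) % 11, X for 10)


Weighted sum: 295
295 mod 11 = 9

Check digit: 2


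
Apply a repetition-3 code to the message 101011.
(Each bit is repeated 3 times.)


Each bit -> 3 copies

111000111000111111


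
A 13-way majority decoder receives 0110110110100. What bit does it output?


Ones: 7 out of 13
Threshold: 7

1 (7/13 voted 1)


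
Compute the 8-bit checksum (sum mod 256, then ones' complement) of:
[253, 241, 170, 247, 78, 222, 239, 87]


Sum = 1537 mod 256 = 1
Complement = 254

254


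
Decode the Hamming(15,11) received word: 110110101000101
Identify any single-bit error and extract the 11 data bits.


Syndrome = 14: error at position 14

Data: 01011000111 (corrected bit 14)


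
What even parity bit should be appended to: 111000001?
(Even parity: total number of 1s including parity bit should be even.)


Number of 1s in data: 4
Parity bit: 0

0


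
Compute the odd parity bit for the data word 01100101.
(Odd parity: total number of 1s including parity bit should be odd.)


Number of 1s in data: 4
Parity bit: 1

1


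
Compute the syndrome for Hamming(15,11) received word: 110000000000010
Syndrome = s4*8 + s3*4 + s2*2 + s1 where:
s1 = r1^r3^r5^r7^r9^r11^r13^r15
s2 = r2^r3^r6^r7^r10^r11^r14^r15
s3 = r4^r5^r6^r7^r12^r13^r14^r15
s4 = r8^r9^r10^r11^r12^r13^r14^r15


s1=1, s2=0, s3=1, s4=1

Syndrome = 13 (error at position 13)


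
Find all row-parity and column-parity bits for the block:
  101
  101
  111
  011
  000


Row parities: 00100
Column parities: 100

Row P: 00100, Col P: 100, Corner: 1


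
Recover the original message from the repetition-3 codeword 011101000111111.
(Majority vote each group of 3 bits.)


Groups: 011, 101, 000, 111, 111
Majority votes: 11011

11011


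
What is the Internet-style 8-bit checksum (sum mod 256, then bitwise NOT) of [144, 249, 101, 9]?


Sum = 503 mod 256 = 247
Complement = 8

8


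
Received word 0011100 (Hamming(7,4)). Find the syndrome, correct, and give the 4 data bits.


Syndrome = 2: error at position 2

Data: 1100 (corrected bit 2)


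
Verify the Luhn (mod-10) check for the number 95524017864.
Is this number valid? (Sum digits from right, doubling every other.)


Luhn sum = 44
44 mod 10 = 4

Invalid (Luhn sum mod 10 = 4)


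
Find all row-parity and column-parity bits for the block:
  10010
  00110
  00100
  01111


Row parities: 0010
Column parities: 11111

Row P: 0010, Col P: 11111, Corner: 1


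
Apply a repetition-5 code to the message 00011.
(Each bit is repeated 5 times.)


Each bit -> 5 copies

0000000000000001111111111


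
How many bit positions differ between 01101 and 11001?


XOR: 10100
Count of 1s: 2

2


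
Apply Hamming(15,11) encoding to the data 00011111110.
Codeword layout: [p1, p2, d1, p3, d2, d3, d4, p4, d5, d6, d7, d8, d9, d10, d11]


Parity bits: p1=0, p2=0, p3=0, p4=0

000000101111110


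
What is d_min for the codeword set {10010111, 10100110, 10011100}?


Comparing all pairs, minimum distance: 3
Can detect 2 errors, correct 1 errors

3


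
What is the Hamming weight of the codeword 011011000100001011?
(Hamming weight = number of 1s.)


Counting 1s in 011011000100001011

8


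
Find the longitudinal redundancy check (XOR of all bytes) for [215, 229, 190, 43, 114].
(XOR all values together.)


XOR chain: 215 ^ 229 ^ 190 ^ 43 ^ 114 = 213

213


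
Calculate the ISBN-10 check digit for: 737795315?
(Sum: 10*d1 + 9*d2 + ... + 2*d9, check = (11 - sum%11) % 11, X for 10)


Weighted sum: 306
306 mod 11 = 9

Check digit: 2


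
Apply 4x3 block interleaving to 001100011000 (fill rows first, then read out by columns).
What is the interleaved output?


Matrix:
  001
  100
  011
  000
Read columns: 010000101010

010000101010


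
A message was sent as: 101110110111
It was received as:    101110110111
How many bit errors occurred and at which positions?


XOR: 000000000000

0 errors (received matches sent)


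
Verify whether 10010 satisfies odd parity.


Number of 1s: 2

No, parity error (2 ones)


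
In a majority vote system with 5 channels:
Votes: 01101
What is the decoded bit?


Ones: 3 out of 5
Threshold: 3

1 (3/5 voted 1)


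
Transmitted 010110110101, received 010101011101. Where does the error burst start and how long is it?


XOR: 000011101000

Burst at position 4, length 5


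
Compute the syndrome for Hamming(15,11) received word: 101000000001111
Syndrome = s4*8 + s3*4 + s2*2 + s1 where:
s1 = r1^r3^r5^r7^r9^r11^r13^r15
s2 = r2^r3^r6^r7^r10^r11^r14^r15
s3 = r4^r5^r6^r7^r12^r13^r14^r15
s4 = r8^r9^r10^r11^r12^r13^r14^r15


s1=0, s2=1, s3=0, s4=0

Syndrome = 2 (error at position 2)


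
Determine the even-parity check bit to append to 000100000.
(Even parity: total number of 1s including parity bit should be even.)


Number of 1s in data: 1
Parity bit: 1

1


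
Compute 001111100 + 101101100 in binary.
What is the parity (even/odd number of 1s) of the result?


001111100 = 124
101101100 = 364
Sum = 488 = 111101000
1s count = 5

odd parity (5 ones in 111101000)


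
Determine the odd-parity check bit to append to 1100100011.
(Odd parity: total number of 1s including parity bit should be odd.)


Number of 1s in data: 5
Parity bit: 0

0


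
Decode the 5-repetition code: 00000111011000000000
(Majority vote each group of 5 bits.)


Groups: 00000, 11101, 10000, 00000
Majority votes: 0100

0100


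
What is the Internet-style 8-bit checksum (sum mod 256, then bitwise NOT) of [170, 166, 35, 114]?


Sum = 485 mod 256 = 229
Complement = 26

26


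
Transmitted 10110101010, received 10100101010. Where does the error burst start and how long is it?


XOR: 00010000000

Burst at position 3, length 1


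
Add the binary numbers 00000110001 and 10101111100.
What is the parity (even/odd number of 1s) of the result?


00000110001 = 49
10101111100 = 1404
Sum = 1453 = 10110101101
1s count = 7

odd parity (7 ones in 10110101101)


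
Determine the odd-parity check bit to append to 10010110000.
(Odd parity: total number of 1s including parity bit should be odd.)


Number of 1s in data: 4
Parity bit: 1

1


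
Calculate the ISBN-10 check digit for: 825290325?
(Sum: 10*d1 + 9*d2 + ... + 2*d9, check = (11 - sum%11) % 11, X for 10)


Weighted sum: 234
234 mod 11 = 3

Check digit: 8


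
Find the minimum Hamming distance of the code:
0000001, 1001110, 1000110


Comparing all pairs, minimum distance: 1
Can detect 0 errors, correct 0 errors

1


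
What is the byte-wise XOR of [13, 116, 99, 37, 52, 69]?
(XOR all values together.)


XOR chain: 13 ^ 116 ^ 99 ^ 37 ^ 52 ^ 69 = 78

78


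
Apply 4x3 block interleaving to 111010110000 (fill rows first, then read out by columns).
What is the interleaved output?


Matrix:
  111
  010
  110
  000
Read columns: 101011101000

101011101000


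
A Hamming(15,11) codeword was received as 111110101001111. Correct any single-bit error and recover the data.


Syndrome = 15: error at position 15

Data: 11011001110 (corrected bit 15)


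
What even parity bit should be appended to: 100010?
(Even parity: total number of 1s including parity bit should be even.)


Number of 1s in data: 2
Parity bit: 0

0


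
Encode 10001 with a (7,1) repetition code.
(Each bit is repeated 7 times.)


Each bit -> 7 copies

11111110000000000000000000001111111


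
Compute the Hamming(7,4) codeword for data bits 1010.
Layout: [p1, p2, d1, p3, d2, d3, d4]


Parity bits: p1=1, p2=0, p3=1

1011010


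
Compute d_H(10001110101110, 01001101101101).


XOR: 11000011000011
Count of 1s: 6

6


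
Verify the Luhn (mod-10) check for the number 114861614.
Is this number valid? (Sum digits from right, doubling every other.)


Luhn sum = 34
34 mod 10 = 4

Invalid (Luhn sum mod 10 = 4)


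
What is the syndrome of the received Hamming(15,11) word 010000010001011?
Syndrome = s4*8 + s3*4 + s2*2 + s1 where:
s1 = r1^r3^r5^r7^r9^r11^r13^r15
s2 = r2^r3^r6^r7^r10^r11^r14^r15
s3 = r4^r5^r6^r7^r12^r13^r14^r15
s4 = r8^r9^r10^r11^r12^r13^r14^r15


s1=1, s2=1, s3=1, s4=0

Syndrome = 7 (error at position 7)


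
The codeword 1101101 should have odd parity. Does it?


Number of 1s: 5

Yes, parity is correct (5 ones)


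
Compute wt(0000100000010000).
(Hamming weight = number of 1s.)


Counting 1s in 0000100000010000

2


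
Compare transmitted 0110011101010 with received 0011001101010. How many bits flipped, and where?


XOR: 0101010000000

3 error(s) at position(s): 1, 3, 5


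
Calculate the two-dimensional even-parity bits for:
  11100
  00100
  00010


Row parities: 111
Column parities: 11010

Row P: 111, Col P: 11010, Corner: 1


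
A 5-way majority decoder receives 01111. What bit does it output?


Ones: 4 out of 5
Threshold: 3

1 (4/5 voted 1)


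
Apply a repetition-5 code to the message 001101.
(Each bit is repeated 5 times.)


Each bit -> 5 copies

000000000011111111110000011111


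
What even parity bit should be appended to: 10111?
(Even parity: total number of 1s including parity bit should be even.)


Number of 1s in data: 4
Parity bit: 0

0


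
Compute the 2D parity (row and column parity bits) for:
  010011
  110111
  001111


Row parities: 110
Column parities: 101011

Row P: 110, Col P: 101011, Corner: 0


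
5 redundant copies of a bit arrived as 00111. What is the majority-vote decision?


Ones: 3 out of 5
Threshold: 3

1 (3/5 voted 1)


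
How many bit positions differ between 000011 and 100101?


XOR: 100110
Count of 1s: 3

3


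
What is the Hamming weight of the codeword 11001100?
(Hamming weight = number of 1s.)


Counting 1s in 11001100

4


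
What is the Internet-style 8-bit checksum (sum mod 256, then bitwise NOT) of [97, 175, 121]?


Sum = 393 mod 256 = 137
Complement = 118

118


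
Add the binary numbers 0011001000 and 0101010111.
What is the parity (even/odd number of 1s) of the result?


0011001000 = 200
0101010111 = 343
Sum = 543 = 1000011111
1s count = 6

even parity (6 ones in 1000011111)


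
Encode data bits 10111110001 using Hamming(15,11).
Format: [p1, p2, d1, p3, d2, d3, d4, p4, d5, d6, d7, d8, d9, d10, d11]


Parity bits: p1=1, p2=0, p3=1, p4=0

101101101110001


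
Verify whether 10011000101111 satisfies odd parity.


Number of 1s: 8

No, parity error (8 ones)


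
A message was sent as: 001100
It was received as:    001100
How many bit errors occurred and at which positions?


XOR: 000000

0 errors (received matches sent)


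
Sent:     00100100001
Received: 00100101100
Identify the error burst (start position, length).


XOR: 00000001101

Burst at position 7, length 4


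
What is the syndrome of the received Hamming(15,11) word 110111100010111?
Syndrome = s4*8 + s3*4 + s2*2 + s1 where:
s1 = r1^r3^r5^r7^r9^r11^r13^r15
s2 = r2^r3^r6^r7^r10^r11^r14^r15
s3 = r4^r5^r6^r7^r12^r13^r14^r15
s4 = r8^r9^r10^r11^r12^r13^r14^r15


s1=0, s2=0, s3=1, s4=0

Syndrome = 4 (error at position 4)


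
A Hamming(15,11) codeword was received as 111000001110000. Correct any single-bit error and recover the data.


Syndrome = 8: error at position 8

Data: 10001110000 (corrected bit 8)


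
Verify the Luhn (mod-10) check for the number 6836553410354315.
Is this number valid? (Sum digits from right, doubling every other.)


Luhn sum = 70
70 mod 10 = 0

Valid (Luhn sum mod 10 = 0)


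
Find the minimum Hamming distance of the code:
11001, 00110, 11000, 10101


Comparing all pairs, minimum distance: 1
Can detect 0 errors, correct 0 errors

1


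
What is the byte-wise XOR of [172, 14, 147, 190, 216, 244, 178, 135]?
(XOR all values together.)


XOR chain: 172 ^ 14 ^ 147 ^ 190 ^ 216 ^ 244 ^ 178 ^ 135 = 150

150


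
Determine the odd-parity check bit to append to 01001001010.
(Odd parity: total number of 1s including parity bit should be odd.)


Number of 1s in data: 4
Parity bit: 1

1


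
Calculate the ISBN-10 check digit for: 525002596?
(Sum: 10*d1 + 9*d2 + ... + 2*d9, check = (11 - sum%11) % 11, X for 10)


Weighted sum: 177
177 mod 11 = 1

Check digit: X


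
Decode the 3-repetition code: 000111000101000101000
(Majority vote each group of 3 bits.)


Groups: 000, 111, 000, 101, 000, 101, 000
Majority votes: 0101010

0101010


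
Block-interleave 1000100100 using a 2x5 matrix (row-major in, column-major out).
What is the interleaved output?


Matrix:
  10001
  00100
Read columns: 1000010010

1000010010


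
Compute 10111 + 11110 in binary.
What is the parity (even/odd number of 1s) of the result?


10111 = 23
11110 = 30
Sum = 53 = 110101
1s count = 4

even parity (4 ones in 110101)


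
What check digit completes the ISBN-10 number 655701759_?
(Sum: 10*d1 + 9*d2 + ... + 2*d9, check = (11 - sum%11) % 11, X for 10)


Weighted sum: 260
260 mod 11 = 7

Check digit: 4


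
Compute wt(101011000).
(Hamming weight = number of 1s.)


Counting 1s in 101011000

4


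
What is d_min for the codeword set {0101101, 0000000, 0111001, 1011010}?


Comparing all pairs, minimum distance: 2
Can detect 1 errors, correct 0 errors

2


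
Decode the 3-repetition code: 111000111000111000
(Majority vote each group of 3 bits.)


Groups: 111, 000, 111, 000, 111, 000
Majority votes: 101010

101010


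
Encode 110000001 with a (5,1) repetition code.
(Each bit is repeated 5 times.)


Each bit -> 5 copies

111111111100000000000000000000000000000011111


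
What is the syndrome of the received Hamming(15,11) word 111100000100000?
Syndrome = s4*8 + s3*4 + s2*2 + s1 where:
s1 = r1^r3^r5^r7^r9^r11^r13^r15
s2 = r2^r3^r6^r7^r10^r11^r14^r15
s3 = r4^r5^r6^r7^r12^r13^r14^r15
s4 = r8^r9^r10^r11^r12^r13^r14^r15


s1=0, s2=1, s3=1, s4=1

Syndrome = 14 (error at position 14)


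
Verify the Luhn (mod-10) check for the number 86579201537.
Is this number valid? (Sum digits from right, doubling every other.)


Luhn sum = 54
54 mod 10 = 4

Invalid (Luhn sum mod 10 = 4)


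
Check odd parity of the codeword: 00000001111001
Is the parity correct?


Number of 1s: 5

Yes, parity is correct (5 ones)


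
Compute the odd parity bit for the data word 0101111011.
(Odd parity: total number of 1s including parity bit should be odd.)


Number of 1s in data: 7
Parity bit: 0

0


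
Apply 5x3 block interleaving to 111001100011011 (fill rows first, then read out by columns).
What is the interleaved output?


Matrix:
  111
  001
  100
  011
  011
Read columns: 101001001111011

101001001111011


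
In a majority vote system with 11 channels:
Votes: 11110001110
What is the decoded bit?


Ones: 7 out of 11
Threshold: 6

1 (7/11 voted 1)


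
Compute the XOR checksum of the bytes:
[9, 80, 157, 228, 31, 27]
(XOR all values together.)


XOR chain: 9 ^ 80 ^ 157 ^ 228 ^ 31 ^ 27 = 36

36


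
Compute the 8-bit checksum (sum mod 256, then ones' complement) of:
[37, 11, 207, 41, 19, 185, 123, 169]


Sum = 792 mod 256 = 24
Complement = 231

231


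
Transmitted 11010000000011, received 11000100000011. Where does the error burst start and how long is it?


XOR: 00010100000000

Burst at position 3, length 3


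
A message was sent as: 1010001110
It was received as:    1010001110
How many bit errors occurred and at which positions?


XOR: 0000000000

0 errors (received matches sent)


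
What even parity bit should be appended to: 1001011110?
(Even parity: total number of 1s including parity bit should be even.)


Number of 1s in data: 6
Parity bit: 0

0


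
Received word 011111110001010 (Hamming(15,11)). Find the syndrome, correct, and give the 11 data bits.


Syndrome = 11: error at position 11

Data: 11110011010 (corrected bit 11)


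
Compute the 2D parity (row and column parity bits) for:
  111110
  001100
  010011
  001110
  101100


Row parities: 10111
Column parities: 000011

Row P: 10111, Col P: 000011, Corner: 0


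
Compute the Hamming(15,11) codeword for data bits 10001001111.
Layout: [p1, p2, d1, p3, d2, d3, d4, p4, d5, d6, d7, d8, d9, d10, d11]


Parity bits: p1=0, p2=1, p3=0, p4=1

011000011001111


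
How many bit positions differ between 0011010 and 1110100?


XOR: 1101110
Count of 1s: 5

5


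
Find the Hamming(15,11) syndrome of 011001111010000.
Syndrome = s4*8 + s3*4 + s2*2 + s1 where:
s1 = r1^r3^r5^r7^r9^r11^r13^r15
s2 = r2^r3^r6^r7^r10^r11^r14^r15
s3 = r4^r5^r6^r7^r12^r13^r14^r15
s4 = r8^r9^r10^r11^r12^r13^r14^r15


s1=0, s2=1, s3=0, s4=1

Syndrome = 10 (error at position 10)


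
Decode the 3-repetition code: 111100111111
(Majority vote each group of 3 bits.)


Groups: 111, 100, 111, 111
Majority votes: 1011

1011


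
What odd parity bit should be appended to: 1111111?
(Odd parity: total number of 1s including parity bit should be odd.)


Number of 1s in data: 7
Parity bit: 0

0


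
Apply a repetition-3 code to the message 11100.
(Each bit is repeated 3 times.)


Each bit -> 3 copies

111111111000000


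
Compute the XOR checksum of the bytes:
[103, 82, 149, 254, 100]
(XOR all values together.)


XOR chain: 103 ^ 82 ^ 149 ^ 254 ^ 100 = 58

58


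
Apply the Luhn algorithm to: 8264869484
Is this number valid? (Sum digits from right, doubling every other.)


Luhn sum = 53
53 mod 10 = 3

Invalid (Luhn sum mod 10 = 3)


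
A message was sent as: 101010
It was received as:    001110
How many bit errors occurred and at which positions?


XOR: 100100

2 error(s) at position(s): 0, 3


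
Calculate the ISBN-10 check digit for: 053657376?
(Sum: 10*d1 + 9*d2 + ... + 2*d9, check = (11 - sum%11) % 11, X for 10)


Weighted sum: 221
221 mod 11 = 1

Check digit: X


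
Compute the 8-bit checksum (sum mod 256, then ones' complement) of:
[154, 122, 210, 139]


Sum = 625 mod 256 = 113
Complement = 142

142


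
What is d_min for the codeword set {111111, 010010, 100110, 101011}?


Comparing all pairs, minimum distance: 2
Can detect 1 errors, correct 0 errors

2


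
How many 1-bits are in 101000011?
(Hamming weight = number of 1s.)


Counting 1s in 101000011

4


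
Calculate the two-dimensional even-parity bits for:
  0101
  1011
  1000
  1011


Row parities: 0111
Column parities: 1101

Row P: 0111, Col P: 1101, Corner: 1


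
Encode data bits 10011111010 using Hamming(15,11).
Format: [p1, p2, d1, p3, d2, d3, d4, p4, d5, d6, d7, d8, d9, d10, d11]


Parity bits: p1=0, p2=1, p3=1, p4=1

011100111111010


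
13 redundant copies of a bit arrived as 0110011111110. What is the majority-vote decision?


Ones: 9 out of 13
Threshold: 7

1 (9/13 voted 1)


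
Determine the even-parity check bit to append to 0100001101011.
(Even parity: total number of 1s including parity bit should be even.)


Number of 1s in data: 6
Parity bit: 0

0


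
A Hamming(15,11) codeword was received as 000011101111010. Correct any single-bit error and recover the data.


Syndrome = 14: error at position 14

Data: 01111111000 (corrected bit 14)


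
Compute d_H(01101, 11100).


XOR: 10001
Count of 1s: 2

2


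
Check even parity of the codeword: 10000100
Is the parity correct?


Number of 1s: 2

Yes, parity is correct (2 ones)


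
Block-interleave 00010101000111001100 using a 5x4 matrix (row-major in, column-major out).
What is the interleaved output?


Matrix:
  0001
  0101
  0001
  1100
  1100
Read columns: 00011010110000011100

00011010110000011100


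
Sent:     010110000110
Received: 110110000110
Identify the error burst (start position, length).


XOR: 100000000000

Burst at position 0, length 1


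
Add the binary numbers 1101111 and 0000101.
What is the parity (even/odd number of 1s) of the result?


1101111 = 111
0000101 = 5
Sum = 116 = 1110100
1s count = 4

even parity (4 ones in 1110100)


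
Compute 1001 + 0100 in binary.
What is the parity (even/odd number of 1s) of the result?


1001 = 9
0100 = 4
Sum = 13 = 1101
1s count = 3

odd parity (3 ones in 1101)


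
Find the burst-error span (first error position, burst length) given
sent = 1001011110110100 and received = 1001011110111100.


XOR: 0000000000001000

Burst at position 12, length 1


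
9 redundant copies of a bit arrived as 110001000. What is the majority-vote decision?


Ones: 3 out of 9
Threshold: 5

0 (3/9 voted 1)


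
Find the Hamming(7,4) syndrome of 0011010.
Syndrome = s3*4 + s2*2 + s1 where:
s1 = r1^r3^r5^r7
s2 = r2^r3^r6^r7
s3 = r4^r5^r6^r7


s1=1, s2=0, s3=0

Syndrome = 1 (error at position 1)


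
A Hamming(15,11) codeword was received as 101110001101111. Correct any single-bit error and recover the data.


Syndrome = 0: no error detected

Data: 11001101111 (no errors)


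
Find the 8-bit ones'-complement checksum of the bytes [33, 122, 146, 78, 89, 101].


Sum = 569 mod 256 = 57
Complement = 198

198


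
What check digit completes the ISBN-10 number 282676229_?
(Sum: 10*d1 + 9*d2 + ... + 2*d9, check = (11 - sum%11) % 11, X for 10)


Weighted sum: 254
254 mod 11 = 1

Check digit: X


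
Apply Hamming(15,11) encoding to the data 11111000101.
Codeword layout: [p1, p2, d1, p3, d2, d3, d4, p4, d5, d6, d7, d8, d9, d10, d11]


Parity bits: p1=0, p2=0, p3=1, p4=1

001111111000101


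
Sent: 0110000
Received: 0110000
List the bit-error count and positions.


XOR: 0000000

0 errors (received matches sent)


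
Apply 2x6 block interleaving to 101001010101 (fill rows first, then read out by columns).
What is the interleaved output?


Matrix:
  101001
  010101
Read columns: 100110010011

100110010011


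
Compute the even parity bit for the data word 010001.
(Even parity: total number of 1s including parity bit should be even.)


Number of 1s in data: 2
Parity bit: 0

0


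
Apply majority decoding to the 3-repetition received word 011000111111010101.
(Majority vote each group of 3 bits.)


Groups: 011, 000, 111, 111, 010, 101
Majority votes: 101101

101101


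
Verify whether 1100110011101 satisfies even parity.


Number of 1s: 8

Yes, parity is correct (8 ones)


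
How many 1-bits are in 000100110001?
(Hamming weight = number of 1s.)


Counting 1s in 000100110001

4


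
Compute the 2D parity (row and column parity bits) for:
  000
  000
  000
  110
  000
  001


Row parities: 000001
Column parities: 111

Row P: 000001, Col P: 111, Corner: 1


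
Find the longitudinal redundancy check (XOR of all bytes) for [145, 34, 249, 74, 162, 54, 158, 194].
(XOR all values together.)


XOR chain: 145 ^ 34 ^ 249 ^ 74 ^ 162 ^ 54 ^ 158 ^ 194 = 200

200


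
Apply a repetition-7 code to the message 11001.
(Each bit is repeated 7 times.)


Each bit -> 7 copies

11111111111111000000000000001111111


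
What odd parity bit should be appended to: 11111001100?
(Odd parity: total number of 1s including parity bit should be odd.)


Number of 1s in data: 7
Parity bit: 0

0


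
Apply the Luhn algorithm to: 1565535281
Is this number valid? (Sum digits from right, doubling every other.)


Luhn sum = 30
30 mod 10 = 0

Valid (Luhn sum mod 10 = 0)


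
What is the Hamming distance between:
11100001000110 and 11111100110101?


XOR: 00011101110011
Count of 1s: 8

8


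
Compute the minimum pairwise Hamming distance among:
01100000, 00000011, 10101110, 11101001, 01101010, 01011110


Comparing all pairs, minimum distance: 2
Can detect 1 errors, correct 0 errors

2


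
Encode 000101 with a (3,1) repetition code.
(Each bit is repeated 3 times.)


Each bit -> 3 copies

000000000111000111


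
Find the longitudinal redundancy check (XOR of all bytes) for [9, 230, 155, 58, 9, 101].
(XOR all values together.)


XOR chain: 9 ^ 230 ^ 155 ^ 58 ^ 9 ^ 101 = 34

34


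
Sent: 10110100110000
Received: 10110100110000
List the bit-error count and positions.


XOR: 00000000000000

0 errors (received matches sent)


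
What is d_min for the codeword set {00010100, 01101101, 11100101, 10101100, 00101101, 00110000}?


Comparing all pairs, minimum distance: 1
Can detect 0 errors, correct 0 errors

1


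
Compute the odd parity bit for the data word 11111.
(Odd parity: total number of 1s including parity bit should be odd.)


Number of 1s in data: 5
Parity bit: 0

0


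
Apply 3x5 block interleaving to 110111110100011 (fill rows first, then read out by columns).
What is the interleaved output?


Matrix:
  11011
  11101
  00011
Read columns: 110110010101111

110110010101111


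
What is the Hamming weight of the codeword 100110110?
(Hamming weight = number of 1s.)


Counting 1s in 100110110

5


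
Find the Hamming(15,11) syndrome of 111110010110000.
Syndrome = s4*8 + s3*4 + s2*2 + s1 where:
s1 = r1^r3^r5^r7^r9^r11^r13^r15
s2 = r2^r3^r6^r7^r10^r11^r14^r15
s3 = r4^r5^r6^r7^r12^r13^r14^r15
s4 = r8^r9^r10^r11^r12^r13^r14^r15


s1=0, s2=0, s3=0, s4=1

Syndrome = 8 (error at position 8)


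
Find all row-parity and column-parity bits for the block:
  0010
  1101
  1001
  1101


Row parities: 1101
Column parities: 1011

Row P: 1101, Col P: 1011, Corner: 1


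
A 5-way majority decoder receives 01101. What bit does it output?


Ones: 3 out of 5
Threshold: 3

1 (3/5 voted 1)


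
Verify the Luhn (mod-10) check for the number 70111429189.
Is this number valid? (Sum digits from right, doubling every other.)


Luhn sum = 47
47 mod 10 = 7

Invalid (Luhn sum mod 10 = 7)


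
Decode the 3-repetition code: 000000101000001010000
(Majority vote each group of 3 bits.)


Groups: 000, 000, 101, 000, 001, 010, 000
Majority votes: 0010000

0010000


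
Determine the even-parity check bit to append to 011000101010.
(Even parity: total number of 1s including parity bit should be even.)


Number of 1s in data: 5
Parity bit: 1

1


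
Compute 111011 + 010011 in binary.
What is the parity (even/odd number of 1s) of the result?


111011 = 59
010011 = 19
Sum = 78 = 1001110
1s count = 4

even parity (4 ones in 1001110)


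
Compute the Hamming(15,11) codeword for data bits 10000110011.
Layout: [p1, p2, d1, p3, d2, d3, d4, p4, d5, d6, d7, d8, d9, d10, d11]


Parity bits: p1=1, p2=1, p3=0, p4=0

111000000110011


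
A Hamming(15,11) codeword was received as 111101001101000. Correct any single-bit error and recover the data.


Syndrome = 13: error at position 13

Data: 10101101100 (corrected bit 13)


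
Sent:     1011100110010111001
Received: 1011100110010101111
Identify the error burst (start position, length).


XOR: 0000000000000010110

Burst at position 14, length 4


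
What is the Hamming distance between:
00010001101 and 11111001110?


XOR: 11101000011
Count of 1s: 6

6


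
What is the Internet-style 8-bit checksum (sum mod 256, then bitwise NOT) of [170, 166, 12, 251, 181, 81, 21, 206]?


Sum = 1088 mod 256 = 64
Complement = 191

191


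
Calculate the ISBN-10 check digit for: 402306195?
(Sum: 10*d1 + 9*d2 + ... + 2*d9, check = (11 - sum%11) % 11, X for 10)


Weighted sum: 148
148 mod 11 = 5

Check digit: 6


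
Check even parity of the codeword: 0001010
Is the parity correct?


Number of 1s: 2

Yes, parity is correct (2 ones)


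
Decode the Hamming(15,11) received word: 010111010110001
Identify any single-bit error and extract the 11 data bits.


Syndrome = 3: error at position 3

Data: 11100110001 (corrected bit 3)


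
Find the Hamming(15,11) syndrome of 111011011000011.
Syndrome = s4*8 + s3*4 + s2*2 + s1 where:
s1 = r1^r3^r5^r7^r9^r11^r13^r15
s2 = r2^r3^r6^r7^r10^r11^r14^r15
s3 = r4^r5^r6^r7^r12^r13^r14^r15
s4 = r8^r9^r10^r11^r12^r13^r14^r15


s1=1, s2=1, s3=0, s4=0

Syndrome = 3 (error at position 3)


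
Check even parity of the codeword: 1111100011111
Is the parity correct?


Number of 1s: 10

Yes, parity is correct (10 ones)


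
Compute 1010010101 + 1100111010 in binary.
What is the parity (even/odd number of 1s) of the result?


1010010101 = 661
1100111010 = 826
Sum = 1487 = 10111001111
1s count = 8

even parity (8 ones in 10111001111)


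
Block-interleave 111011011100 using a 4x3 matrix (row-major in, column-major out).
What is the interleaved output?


Matrix:
  111
  011
  011
  100
Read columns: 100111101110

100111101110


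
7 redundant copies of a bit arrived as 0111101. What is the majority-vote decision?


Ones: 5 out of 7
Threshold: 4

1 (5/7 voted 1)


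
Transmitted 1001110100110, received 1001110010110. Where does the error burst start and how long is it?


XOR: 0000000110000

Burst at position 7, length 2


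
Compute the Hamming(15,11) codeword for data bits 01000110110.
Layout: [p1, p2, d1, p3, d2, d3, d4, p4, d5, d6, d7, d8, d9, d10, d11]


Parity bits: p1=1, p2=1, p3=1, p4=0

110110000110110


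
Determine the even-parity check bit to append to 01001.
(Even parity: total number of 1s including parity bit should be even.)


Number of 1s in data: 2
Parity bit: 0

0


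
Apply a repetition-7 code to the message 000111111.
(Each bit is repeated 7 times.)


Each bit -> 7 copies

000000000000000000000111111111111111111111111111111111111111111


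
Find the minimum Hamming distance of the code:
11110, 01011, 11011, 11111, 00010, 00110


Comparing all pairs, minimum distance: 1
Can detect 0 errors, correct 0 errors

1


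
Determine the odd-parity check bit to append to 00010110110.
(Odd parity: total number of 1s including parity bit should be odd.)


Number of 1s in data: 5
Parity bit: 0

0


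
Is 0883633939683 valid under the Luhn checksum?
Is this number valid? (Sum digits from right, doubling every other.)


Luhn sum = 73
73 mod 10 = 3

Invalid (Luhn sum mod 10 = 3)


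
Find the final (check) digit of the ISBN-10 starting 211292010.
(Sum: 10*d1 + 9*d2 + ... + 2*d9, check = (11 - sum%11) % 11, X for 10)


Weighted sum: 118
118 mod 11 = 8

Check digit: 3


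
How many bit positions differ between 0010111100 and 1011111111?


XOR: 1001000011
Count of 1s: 4

4


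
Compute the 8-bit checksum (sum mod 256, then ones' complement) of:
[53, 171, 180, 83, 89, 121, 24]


Sum = 721 mod 256 = 209
Complement = 46

46


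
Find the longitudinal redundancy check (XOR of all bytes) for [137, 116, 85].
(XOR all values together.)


XOR chain: 137 ^ 116 ^ 85 = 168

168


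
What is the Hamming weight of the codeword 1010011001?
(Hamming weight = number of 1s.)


Counting 1s in 1010011001

5


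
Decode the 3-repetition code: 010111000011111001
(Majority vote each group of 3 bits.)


Groups: 010, 111, 000, 011, 111, 001
Majority votes: 010110

010110


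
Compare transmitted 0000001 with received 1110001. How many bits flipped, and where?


XOR: 1110000

3 error(s) at position(s): 0, 1, 2


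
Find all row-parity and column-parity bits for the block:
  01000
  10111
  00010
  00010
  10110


Row parities: 10111
Column parities: 01001

Row P: 10111, Col P: 01001, Corner: 0


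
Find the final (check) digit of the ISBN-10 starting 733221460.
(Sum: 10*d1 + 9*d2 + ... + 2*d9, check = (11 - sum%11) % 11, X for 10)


Weighted sum: 186
186 mod 11 = 10

Check digit: 1


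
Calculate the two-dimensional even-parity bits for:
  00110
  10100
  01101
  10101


Row parities: 0011
Column parities: 01010

Row P: 0011, Col P: 01010, Corner: 0


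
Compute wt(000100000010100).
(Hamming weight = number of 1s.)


Counting 1s in 000100000010100

3


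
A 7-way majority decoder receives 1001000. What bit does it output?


Ones: 2 out of 7
Threshold: 4

0 (2/7 voted 1)


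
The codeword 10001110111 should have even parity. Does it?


Number of 1s: 7

No, parity error (7 ones)


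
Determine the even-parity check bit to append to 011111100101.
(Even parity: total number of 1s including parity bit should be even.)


Number of 1s in data: 8
Parity bit: 0

0


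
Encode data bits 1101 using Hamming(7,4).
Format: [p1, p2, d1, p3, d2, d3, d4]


Parity bits: p1=1, p2=0, p3=0

1010101


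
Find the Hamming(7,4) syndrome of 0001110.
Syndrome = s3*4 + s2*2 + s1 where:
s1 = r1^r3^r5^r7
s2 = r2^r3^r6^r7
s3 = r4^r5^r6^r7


s1=1, s2=1, s3=1

Syndrome = 7 (error at position 7)


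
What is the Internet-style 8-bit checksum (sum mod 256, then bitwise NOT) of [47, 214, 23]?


Sum = 284 mod 256 = 28
Complement = 227

227


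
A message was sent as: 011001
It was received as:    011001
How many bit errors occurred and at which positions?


XOR: 000000

0 errors (received matches sent)


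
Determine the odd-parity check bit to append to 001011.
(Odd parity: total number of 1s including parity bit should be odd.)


Number of 1s in data: 3
Parity bit: 0

0


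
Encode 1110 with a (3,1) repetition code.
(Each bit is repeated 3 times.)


Each bit -> 3 copies

111111111000


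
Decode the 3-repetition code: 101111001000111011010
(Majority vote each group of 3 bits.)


Groups: 101, 111, 001, 000, 111, 011, 010
Majority votes: 1100110

1100110


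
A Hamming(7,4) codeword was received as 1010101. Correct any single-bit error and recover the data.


Syndrome = 0: no error detected

Data: 1101 (no errors)


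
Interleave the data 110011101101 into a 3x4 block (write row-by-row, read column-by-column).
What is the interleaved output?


Matrix:
  1100
  1110
  1101
Read columns: 111111010001

111111010001
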